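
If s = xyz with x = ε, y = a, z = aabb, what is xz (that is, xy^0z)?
aabb

Given x = '', y = 'a', z = 'aabb' and i = 0:

xy^0z = x + y·y·...·y (0 times) + z
       = '' + 'a'^0 + 'aabb'
       = '' + '' + 'aabb'
       = 'aabb'

The pumped string is 'aabb' with length 4.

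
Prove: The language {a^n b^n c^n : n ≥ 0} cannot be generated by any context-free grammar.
Assume for contradiction that L is context-free, and let p ≥ 1 be the pumping length given by the pumping lemma for CFLs.
Choose s = a^p b^p c^p. Then s ∈ L and |s| = 3p ≥ p.
By the CFL pumping lemma, s = uvxyz for some u, v, x, y, z with |vxy| ≤ p, |vy| ≥ 1, and uv^i xy^i z ∈ L for every i ≥ 0.

Because |vxy| ≤ p, the window vxy cannot contain both an a and a c: any substring of s containing both must include the entire block b^p plus at least one a and one c, so it has length ≥ p + 2 > p.
Hence at least one of the letters a, c does not occur in vy at all.

Take i = 0: the string uxz is obtained from s by deleting |vy| ≥ 1 symbols, so |uxz| = 3p − |vy| < 3p.
But the letter (a or c) that does not occur in vy still occurs exactly p times in uxz. Every string of L with exactly p copies of some letter is a^p b^p c^p, of length 3p. Since |uxz| < 3p, uxz ∉ L.

This contradicts the CFL pumping lemma, which requires uv^i xy^i z ∈ L for all i ≥ 0.
Hence L = {a^n b^n c^n : n ≥ 0} is not context-free. ∎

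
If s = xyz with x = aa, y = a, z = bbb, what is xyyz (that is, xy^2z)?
aaaabbb

Given x = 'aa', y = 'a', z = 'bbb' and i = 2:

xy^2z = x + y·y·...·y (2 times) + z
       = 'aa' + 'a'^2 + 'bbb'
       = 'aa' + 'aa' + 'bbb'
       = 'aaaabbb'

The pumped string is 'aaaabbb' with length 7.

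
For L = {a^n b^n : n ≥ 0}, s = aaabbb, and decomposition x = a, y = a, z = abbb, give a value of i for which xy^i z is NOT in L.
i = 0

xy⁰z = a · ε · abbb = aabbb; aabbb has 2 a's and 3 b's; 2 ≠ 3, so it is not in L.
(Other choices also work, e.g. i = 2, 3; only i = 1 is guaranteed to stay in L since xy¹z = s.)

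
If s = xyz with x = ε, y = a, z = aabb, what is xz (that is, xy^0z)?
aabb

Given x = '', y = 'a', z = 'aabb' and i = 0:

xy^0z = x + y·y·...·y (0 times) + z
       = '' + 'a'^0 + 'aabb'
       = '' + '' + 'aabb'
       = 'aabb'

The pumped string is 'aabb' with length 4.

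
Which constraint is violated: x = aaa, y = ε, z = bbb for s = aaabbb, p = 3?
Violated: |y| > 0

The decomposition x = aaa, y = ε, z = bbb for s = aaabbb with p = 3
violates the constraint: |y| > 0

|y| = 0, but the pumping lemma requires |y| > 0 (y must be non-empty).

Pumping lemma constraints:
1. xyz = s (decomposition is valid)
2. |xy| ≤ p
3. |y| > 0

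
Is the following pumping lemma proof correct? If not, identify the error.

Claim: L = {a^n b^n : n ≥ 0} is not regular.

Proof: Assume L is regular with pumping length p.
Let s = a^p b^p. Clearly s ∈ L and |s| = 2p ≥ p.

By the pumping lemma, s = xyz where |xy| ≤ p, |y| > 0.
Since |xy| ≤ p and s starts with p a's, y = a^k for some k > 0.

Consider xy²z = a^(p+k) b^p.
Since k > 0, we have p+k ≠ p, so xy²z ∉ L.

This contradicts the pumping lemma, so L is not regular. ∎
The proof is correct.

This proof is valid because:
1. The string s = a^p b^p is correctly in L
2. The decomposition analysis is correct: y must consist only of a's
3. The contradiction is valid: pumping increases a's but not b's
4. The conclusion follows logically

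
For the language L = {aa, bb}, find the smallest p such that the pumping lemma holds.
p = 3

For a finite language L, the pumping lemma holds vacuously if p > max|s| for s ∈ L.

The longest string in L = {aa, bb} has length 2.
If p = 3, then no string s ∈ L has |s| ≥ p, so the condition is vacuously true.

The minimum pumping length is p = 3.

Why no smaller p works: for any p ≤ 2, the longest string s ∈ L has |s| = 2 ≥ p, so it would
have to be pumpable; but pumping up (i = 2, 3, ...) produces ever longer strings, which cannot all lie in the
finite language L. So the pumping property fails for every p ≤ 2.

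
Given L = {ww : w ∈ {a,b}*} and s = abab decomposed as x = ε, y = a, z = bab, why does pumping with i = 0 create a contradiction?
xy⁰z = bab ∉ L

Pumping with i = 0 replaces y = a by y⁰ = ε:
- Original: s = xyz = abab; abab splits into halves ab · ab, which are equal, so it is in L (w = ab)
- Pumped: xy⁰z = ε · ε · bab = bab
- bab has odd length 3, so it cannot be written as ww and is not in L

The pumping lemma would require xy⁰z ∈ L, so this decomposition yields a contradiction.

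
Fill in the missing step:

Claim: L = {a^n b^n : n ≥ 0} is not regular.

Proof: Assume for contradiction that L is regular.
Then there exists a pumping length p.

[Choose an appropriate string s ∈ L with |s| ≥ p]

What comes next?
s = a^p b^p

This string is in L (has equal a's and b's) and has length 2p ≥ p.
Any decomposition xyz with |xy| ≤ p means y consists only of a's,
so pumping will unbalance the counts.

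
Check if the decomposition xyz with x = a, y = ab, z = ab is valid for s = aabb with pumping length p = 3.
Violated: xyz = s

The decomposition x = a, y = ab, z = ab for s = aabb with p = 3
violates the constraint: xyz = s

xyz = 'a' + 'ab' + 'ab' = 'aabab' ≠ 'aabb' = s. The decomposition doesn't reconstruct s.

Pumping lemma constraints:
1. xyz = s (decomposition is valid)
2. |xy| ≤ p
3. |y| > 0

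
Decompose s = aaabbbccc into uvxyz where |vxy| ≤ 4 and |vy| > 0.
u='aa', v='a', x='bb', y='b', z='ccc'

For s = aaabbbccc with pumping length p = 4:

One valid decomposition:
- u = 'aa'
- v = 'a'
- x = 'bb'
- y = 'b'
- z = 'ccc'

Verification:
- uvxyz = 'aa' + 'a' + 'bb' + 'b' + 'ccc' = aaabbbccc ✓
- |vxy| = |'abbb'| = 4 ≤ 4 ✓
- |vy| = |'ab'| = 2 > 0 ✓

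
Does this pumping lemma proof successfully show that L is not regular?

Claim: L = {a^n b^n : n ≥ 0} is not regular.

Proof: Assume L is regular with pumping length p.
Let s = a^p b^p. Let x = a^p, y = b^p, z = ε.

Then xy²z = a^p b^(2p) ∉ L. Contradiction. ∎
The proof is INCORRECT.

Error: The decomposition violates |xy| ≤ p.
With x = a^p and y = b^p, we have |xy| = 2p > p.
The pumping lemma requires |xy| ≤ p, so y must be within the first p characters.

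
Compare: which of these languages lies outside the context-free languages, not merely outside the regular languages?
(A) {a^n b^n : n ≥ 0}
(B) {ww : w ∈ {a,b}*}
(B) {ww : w ∈ {a,b}*}

(B) {ww : w ∈ {a,b}*} requires the CFL pumping lemma.

- {a^n b^n : n ≥ 0} is context-free (but not regular)
  • Can be shown non-regular with the regular pumping lemma
  • After pumping, the number of a's and b's become unequal

- {ww : w ∈ {a,b}*} is NOT context-free
  • Requires the CFL pumping lemma to prove
  • Cannot verify equality of two arbitrary substrings

The CFL pumping lemma is "stronger" in that it can prove non-membership
in the larger class of context-free languages.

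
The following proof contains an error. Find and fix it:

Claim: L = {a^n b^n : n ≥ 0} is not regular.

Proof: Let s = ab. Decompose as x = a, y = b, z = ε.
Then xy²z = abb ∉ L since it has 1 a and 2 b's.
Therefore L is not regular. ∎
Error: The string s = ab might be shorter than the pumping length p.

Correction: Choose s = a^p b^p to ensure |s| ≥ p. Also, the decomposition is wrong: with |xy| ≤ p, y cannot include b's when s starts with p a's.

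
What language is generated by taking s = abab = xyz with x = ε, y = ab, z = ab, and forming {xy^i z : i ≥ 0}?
{xy^i z : i ≥ 0} = {(ab)^(i+1) : i ≥ 0} = {ab, abab, ababab, ...}

With x = ε, y = ab, z = ab: Pumping 'ab' gives strings of alternating a's and b's.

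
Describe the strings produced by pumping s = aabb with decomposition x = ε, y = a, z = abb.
{xy^i z : i ≥ 0} = {a^(i+1) b^2 : i ≥ 0} = {abb, aabb, aaabb, ...}

With x = ε, y = a, z = abb: Starting with aabb and pumping the first 'a' (z = abb keeps the second 'a'), we get strings with i+1 a's followed by 2 b's for i = 0, 1, 2, ...; note bb is not produced because z always contributes one a.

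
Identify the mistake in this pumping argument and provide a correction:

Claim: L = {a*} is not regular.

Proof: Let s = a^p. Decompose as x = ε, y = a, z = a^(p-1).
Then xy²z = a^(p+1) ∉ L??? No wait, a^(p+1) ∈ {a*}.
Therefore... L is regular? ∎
Error: The proof attempts to show a*  is not regular, but a* IS regular!

Correction: a* is a regular language (recognized by a simple DFA with one accepting state and self-loop on 'a'). The pumping lemma can only prove non-regularity, not regularity. For regular languages, pumping always works.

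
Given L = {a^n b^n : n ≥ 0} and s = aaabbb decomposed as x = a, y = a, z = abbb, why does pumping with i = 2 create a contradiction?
xy²z = aaaabbb ∉ L

Pumping with i = 2 replaces y = a by y² = aa:
- Original: s = xyz = aaabbb; aaabbb = a^3 b^3 has equal counts (3 = 3), so it is in L
- Pumped: xy²z = a · aa · abbb = aaaabbb
- aaaabbb has 4 a's and 3 b's; 4 ≠ 3, so it is not in L

The pumping lemma would require xy²z ∈ L, so this decomposition yields a contradiction.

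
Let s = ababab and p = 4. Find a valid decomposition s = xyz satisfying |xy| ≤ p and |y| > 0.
x = 'a', y = 'b', z = 'abab'

For s = ababab and p = 4, one valid decomposition is:
- x = 'a' (length 1)
- y = 'b' (length 1)
- z = 'abab' (length 4)

Verification:
- xyz = 'a' + 'b' + 'abab' = ababab ✓
- |xy| = 2 ≤ 4 ✓
- |y| = 1 > 0 ✓

All pumping lemma constraints are satisfied.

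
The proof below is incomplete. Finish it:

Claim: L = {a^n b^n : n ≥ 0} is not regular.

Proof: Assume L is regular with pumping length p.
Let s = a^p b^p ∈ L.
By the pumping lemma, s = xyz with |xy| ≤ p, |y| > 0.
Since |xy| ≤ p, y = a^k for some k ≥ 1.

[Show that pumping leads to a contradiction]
Consider xy²z = a^(p+k) b^p.

Since k ≥ 1, we have p + k > p.
So xy²z has more a's than b's: (p+k) a's vs p b's.
This means xy²z ∉ L because a^n b^n requires equal counts.

This contradicts the pumping lemma which states xy²z ∈ L.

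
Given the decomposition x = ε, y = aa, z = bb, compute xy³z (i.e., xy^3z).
aaaaaabb

Given x = '', y = 'aa', z = 'bb' and i = 3:

xy^3z = x + y·y·...·y (3 times) + z
       = '' + 'aa'^3 + 'bb'
       = '' + 'aaaaaa' + 'bb'
       = 'aaaaaabb'

The pumped string is 'aaaaaabb' with length 8.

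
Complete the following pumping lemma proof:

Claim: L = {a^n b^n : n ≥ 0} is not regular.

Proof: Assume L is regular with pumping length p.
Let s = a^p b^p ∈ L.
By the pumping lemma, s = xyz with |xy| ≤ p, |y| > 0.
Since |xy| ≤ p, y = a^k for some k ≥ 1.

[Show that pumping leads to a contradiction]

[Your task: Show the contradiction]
Consider xy²z = a^(p+k) b^p.

Since k ≥ 1, we have p + k > p.
So xy²z has more a's than b's: (p+k) a's vs p b's.
This means xy²z ∉ L because a^n b^n requires equal counts.

This contradicts the pumping lemma which states xy²z ∈ L.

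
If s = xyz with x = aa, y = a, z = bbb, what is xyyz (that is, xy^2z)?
aaaabbb

Given x = 'aa', y = 'a', z = 'bbb' and i = 2:

xy^2z = x + y·y·...·y (2 times) + z
       = 'aa' + 'a'^2 + 'bbb'
       = 'aa' + 'aa' + 'bbb'
       = 'aaaabbb'

The pumped string is 'aaaabbb' with length 7.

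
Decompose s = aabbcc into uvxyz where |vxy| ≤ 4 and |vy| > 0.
u='a', v='a', x='bb', y='c', z='c'

For s = aabbcc with pumping length p = 4:

One valid decomposition:
- u = 'a'
- v = 'a'
- x = 'bb'
- y = 'c'
- z = 'c'

Verification:
- uvxyz = 'a' + 'a' + 'bb' + 'c' + 'c' = aabbcc ✓
- |vxy| = |'abbc'| = 4 ≤ 4 ✓
- |vy| = |'ac'| = 2 > 0 ✓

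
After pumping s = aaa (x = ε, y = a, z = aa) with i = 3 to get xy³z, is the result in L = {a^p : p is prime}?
Yes

xy³z = ε · aaa · aa = aaaaa.
aaaaa has length 5, which is prime, so it is in L.
(A single pumped string landing in L is not a contradiction by itself; a non-regularity proof needs some i for which xy^i z ∉ L, for every admissible decomposition.)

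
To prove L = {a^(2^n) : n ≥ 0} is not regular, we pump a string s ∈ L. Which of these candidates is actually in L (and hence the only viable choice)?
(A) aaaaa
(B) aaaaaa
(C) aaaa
(C) aaaa

The pumping lemma is applied to a string s that lies in L, so first check membership of each option:
- (A) aaaaa has length 5, strictly between 2^2 = 4 and 2^3 = 8, so it is not in L ✗
- (B) aaaaaa has length 6, strictly between 2^2 = 4 and 2^3 = 8, so it is not in L ✗
- (C) aaaa has length 4 = 2^2, so it is in L ✓

Only (C) aaaa is in L, so it is the only candidate that could play the role of s.
(In a complete proof one picks s in terms of the pumping length p so that |s| ≥ p is guaranteed; a fixed string like aaaa illustrates the shape of such an s.)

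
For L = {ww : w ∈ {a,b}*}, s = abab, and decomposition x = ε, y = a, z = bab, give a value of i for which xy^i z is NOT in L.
i = 2

xy²z = ε · aa · bab = aabab; aabab has odd length 5, so it cannot be written as ww and is not in L.
(Other choices also work, e.g. i = 0, 3; only i = 1 is guaranteed to stay in L since xy¹z = s.)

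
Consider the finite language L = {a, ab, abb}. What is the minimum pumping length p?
p = 4

For a finite language L, the pumping lemma holds vacuously if p > max|s| for s ∈ L.

The longest string in L = {a, ab, abb} has length 3.
If p = 4, then no string s ∈ L has |s| ≥ p, so the condition is vacuously true.

The minimum pumping length is p = 4.

Why no smaller p works: for any p ≤ 3, the longest string s ∈ L has |s| = 3 ≥ p, so it would
have to be pumpable; but pumping up (i = 2, 3, ...) produces ever longer strings, which cannot all lie in the
finite language L. So the pumping property fails for every p ≤ 3.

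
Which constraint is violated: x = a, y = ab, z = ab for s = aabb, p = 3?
Violated: xyz = s

The decomposition x = a, y = ab, z = ab for s = aabb with p = 3
violates the constraint: xyz = s

xyz = 'a' + 'ab' + 'ab' = 'aabab' ≠ 'aabb' = s. The decomposition doesn't reconstruct s.

Pumping lemma constraints:
1. xyz = s (decomposition is valid)
2. |xy| ≤ p
3. |y| > 0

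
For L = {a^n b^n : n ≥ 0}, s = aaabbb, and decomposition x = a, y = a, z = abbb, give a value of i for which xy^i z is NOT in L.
i = 3

xy³z = a · aaa · abbb = aaaaabbb; aaaaabbb has 5 a's and 3 b's; 5 ≠ 3, so it is not in L.
(Other choices also work, e.g. i = 0, 2; only i = 1 is guaranteed to stay in L since xy¹z = s.)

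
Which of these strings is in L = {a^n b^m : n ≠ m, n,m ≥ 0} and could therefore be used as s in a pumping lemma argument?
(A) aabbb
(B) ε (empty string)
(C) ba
(A) aabbb

The pumping lemma is applied to a string s that lies in L, so first check membership of each option:
- (A) aabbb = a^2 b^3 with 2 ≠ 3, so it is in L ✓
- (B) ε = a^0 b^0 has n = m = 0, so it is not in L ✗
- (C) ba has an a after a b, so it is not of the form a^n b^m and is not in L ✗

Only (A) aabbb is in L, so it is the only candidate that could play the role of s.
(In a complete proof one picks s in terms of the pumping length p so that |s| ≥ p is guaranteed; a fixed string like aabbb illustrates the shape of such an s.)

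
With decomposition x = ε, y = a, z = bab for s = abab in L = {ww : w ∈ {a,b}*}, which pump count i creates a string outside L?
i = 3

xy³z = ε · aaa · bab = aaabab; aaabab has length 6; its halves are aaa and bab, which differ, so it is not in L.
(Other choices also work, e.g. i = 0, 2; only i = 1 is guaranteed to stay in L since xy¹z = s.)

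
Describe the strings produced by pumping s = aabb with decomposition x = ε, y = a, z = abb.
{xy^i z : i ≥ 0} = {a^(i+1) b^2 : i ≥ 0} = {abb, aabb, aaabb, ...}

With x = ε, y = a, z = abb: Starting with aabb and pumping the first 'a' (z = abb keeps the second 'a'), we get strings with i+1 a's followed by 2 b's for i = 0, 1, 2, ...; note bb is not produced because z always contributes one a.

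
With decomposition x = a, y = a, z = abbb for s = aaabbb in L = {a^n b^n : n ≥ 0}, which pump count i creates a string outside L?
i = 2

xy²z = a · aa · abbb = aaaabbb; aaaabbb has 4 a's and 3 b's; 4 ≠ 3, so it is not in L.
(Other choices also work, e.g. i = 0, 3; only i = 1 is guaranteed to stay in L since xy¹z = s.)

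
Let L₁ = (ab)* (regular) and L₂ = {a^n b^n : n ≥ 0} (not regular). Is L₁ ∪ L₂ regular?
No — L₁ ∪ L₂ is not regular.

Let U = (ab)* ∪ {a^n b^n}. If U were regular, then U ∩ aa*bb* would be regular (closure under intersection with a regular language). But (ab)* ∩ aa*bb* = {ab} and {a^n b^n} ∩ aa*bb* = {a^n b^n : n ≥ 1}, so U ∩ aa*bb* = {a^n b^n : n ≥ 1}, which is not regular. Hence U is not regular.

Note that the bare facts "L₁ regular, L₂ non-regular" do not settle the question by themselves: the closure of regular languages under ∪, ∩, complement and difference applies only when BOTH operands are regular. With a non-regular operand the result can come out regular or non-regular depending on the specific languages, so one has to work out L₁ ∪ L₂ for this particular pair, as above.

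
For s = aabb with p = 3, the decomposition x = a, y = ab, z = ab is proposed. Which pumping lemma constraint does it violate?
Violated: xyz = s

The decomposition x = a, y = ab, z = ab for s = aabb with p = 3
violates the constraint: xyz = s

xyz = 'a' + 'ab' + 'ab' = 'aabab' ≠ 'aabb' = s. The decomposition doesn't reconstruct s.

Pumping lemma constraints:
1. xyz = s (decomposition is valid)
2. |xy| ≤ p
3. |y| > 0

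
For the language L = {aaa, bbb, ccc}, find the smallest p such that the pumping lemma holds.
p = 4

For a finite language L, the pumping lemma holds vacuously if p > max|s| for s ∈ L.

The longest string in L = {aaa, bbb, ccc} has length 3.
If p = 4, then no string s ∈ L has |s| ≥ p, so the condition is vacuously true.

The minimum pumping length is p = 4.

Why no smaller p works: for any p ≤ 3, the longest string s ∈ L has |s| = 3 ≥ p, so it would
have to be pumpable; but pumping up (i = 2, 3, ...) produces ever longer strings, which cannot all lie in the
finite language L. So the pumping property fails for every p ≤ 3.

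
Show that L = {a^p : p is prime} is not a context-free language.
Assume for contradiction that L is context-free, and let p ≥ 1 be the pumping length given by the pumping lemma for CFLs.
Choose a prime q with q ≥ p and let s = a^q. Then s ∈ L and |s| = q ≥ p.
By the CFL pumping lemma, s = uvxyz for some u, v, x, y, z with |vxy| ≤ p, |vy| ≥ 1, and uv^i xy^i z ∈ L for every i ≥ 0.
All symbols are a's, so only lengths matter: let k = |vy|, with 1 ≤ k ≤ p. Then |uv^i xy^i z| = q + (i − 1)k.

Take i = q + 1: the length is q + qk = q(k + 1).
Both factors satisfy q ≥ 2 and k + 1 ≥ 2, so q(k + 1) is composite and uv^(q+1) xy^(q+1) z ∉ L.

This contradicts the CFL pumping lemma, which requires uv^i xy^i z ∈ L for all i ≥ 0.
Hence L = {a^p : p is prime} is not context-free. ∎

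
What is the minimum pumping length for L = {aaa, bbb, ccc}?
p = 4

For a finite language L, the pumping lemma holds vacuously if p > max|s| for s ∈ L.

The longest string in L = {aaa, bbb, ccc} has length 3.
If p = 4, then no string s ∈ L has |s| ≥ p, so the condition is vacuously true.

The minimum pumping length is p = 4.

Why no smaller p works: for any p ≤ 3, the longest string s ∈ L has |s| = 3 ≥ p, so it would
have to be pumpable; but pumping up (i = 2, 3, ...) produces ever longer strings, which cannot all lie in the
finite language L. So the pumping property fails for every p ≤ 3.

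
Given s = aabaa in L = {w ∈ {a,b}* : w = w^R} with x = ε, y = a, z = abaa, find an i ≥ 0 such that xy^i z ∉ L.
i = 0

xy⁰z = ε · ε · abaa = abaa; abaa reversed is aaba ≠ abaa, so it is not a palindrome and is not in L.
(Other choices also work, e.g. i = 2, 3; only i = 1 is guaranteed to stay in L since xy¹z = s.)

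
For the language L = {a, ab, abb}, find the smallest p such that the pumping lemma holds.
p = 4

For a finite language L, the pumping lemma holds vacuously if p > max|s| for s ∈ L.

The longest string in L = {a, ab, abb} has length 3.
If p = 4, then no string s ∈ L has |s| ≥ p, so the condition is vacuously true.

The minimum pumping length is p = 4.

Why no smaller p works: for any p ≤ 3, the longest string s ∈ L has |s| = 3 ≥ p, so it would
have to be pumpable; but pumping up (i = 2, 3, ...) produces ever longer strings, which cannot all lie in the
finite language L. So the pumping property fails for every p ≤ 3.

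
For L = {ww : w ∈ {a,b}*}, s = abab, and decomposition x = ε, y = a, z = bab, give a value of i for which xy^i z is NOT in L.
i = 0

xy⁰z = ε · ε · bab = bab; bab has odd length 3, so it cannot be written as ww and is not in L.
(Other choices also work, e.g. i = 2, 3; only i = 1 is guaranteed to stay in L since xy¹z = s.)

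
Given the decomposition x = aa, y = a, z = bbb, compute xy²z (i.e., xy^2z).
aaaabbb

Given x = 'aa', y = 'a', z = 'bbb' and i = 2:

xy^2z = x + y·y·...·y (2 times) + z
       = 'aa' + 'a'^2 + 'bbb'
       = 'aa' + 'aa' + 'bbb'
       = 'aaaabbb'

The pumped string is 'aaaabbb' with length 7.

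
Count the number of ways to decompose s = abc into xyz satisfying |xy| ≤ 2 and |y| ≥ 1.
3

For s = 'abc' with pumping length p = 2:

Constraints: |xy| ≤ 2, |y| > 0

Valid decompositions (|xy| ≤ p, |y| ≥ 1):
  • x='', y='a', z='bc'
  • x='a', y='b', z='c'
  • x='', y='ab', z='c'

Total count: 3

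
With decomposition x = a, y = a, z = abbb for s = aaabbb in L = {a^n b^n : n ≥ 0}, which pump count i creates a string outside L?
i = 0

xy⁰z = a · ε · abbb = aabbb; aabbb has 2 a's and 3 b's; 2 ≠ 3, so it is not in L.
(Other choices also work, e.g. i = 2, 3; only i = 1 is guaranteed to stay in L since xy¹z = s.)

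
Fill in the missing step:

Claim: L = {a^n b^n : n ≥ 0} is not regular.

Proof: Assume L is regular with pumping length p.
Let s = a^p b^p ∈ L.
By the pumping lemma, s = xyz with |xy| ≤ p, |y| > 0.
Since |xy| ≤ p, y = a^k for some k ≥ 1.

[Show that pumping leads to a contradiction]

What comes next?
Consider xy²z = a^(p+k) b^p.

Since k ≥ 1, we have p + k > p.
So xy²z has more a's than b's: (p+k) a's vs p b's.
This means xy²z ∉ L because a^n b^n requires equal counts.

This contradicts the pumping lemma which states xy²z ∈ L.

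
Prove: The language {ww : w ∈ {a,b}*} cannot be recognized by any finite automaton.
Assume for contradiction that L is regular, and let p ≥ 1 be the pumping length given by the pumping lemma.
Choose s = a^p b a^p b. Then s ∈ L (take w = a^p b) and |s| = 2p + 2 ≥ p.
By the pumping lemma, s = xyz for some x, y, z with |xy| ≤ p, |y| ≥ 1, and xy^i z ∈ L for every i ≥ 0.
Since |xy| ≤ p and the first p symbols of s are all a's, y = a^k for some k with 1 ≤ k ≤ p.

Take i = 2: t = xy²z = a^(p + k) b a^p b.
Suppose t = uu for some string u. The string t contains exactly two b's and ends in b, so u contains exactly one b and ends in b; hence u = a^j b for some j, and uu = a^j b a^j b. Comparing with t = a^(p + k) b a^p b forces j = p + k (first block) and j = p (second block), which is impossible since k ≥ 1. So t ∉ L.

This contradicts the pumping lemma, which requires xy^i z ∈ L for all i ≥ 0.
Hence L = {ww : w ∈ {a,b}*} is not regular. ∎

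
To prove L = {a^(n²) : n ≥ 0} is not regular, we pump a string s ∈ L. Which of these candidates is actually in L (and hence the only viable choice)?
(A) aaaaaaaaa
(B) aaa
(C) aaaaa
(A) aaaaaaaaa

The pumping lemma is applied to a string s that lies in L, so first check membership of each option:
- (A) aaaaaaaaa has length 9 = 3², a perfect square, so it is in L ✓
- (B) aaa has length 3, strictly between 1² = 1 and 2² = 4, so it is not in L ✗
- (C) aaaaa has length 5, strictly between 2² = 4 and 3² = 9, so it is not in L ✗

Only (A) aaaaaaaaa is in L, so it is the only candidate that could play the role of s.
(In a complete proof one picks s in terms of the pumping length p so that |s| ≥ p is guaranteed; a fixed string like aaaaaaaaa illustrates the shape of such an s.)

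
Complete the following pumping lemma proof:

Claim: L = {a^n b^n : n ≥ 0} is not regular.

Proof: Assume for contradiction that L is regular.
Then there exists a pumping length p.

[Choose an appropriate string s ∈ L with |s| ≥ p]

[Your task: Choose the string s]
s = a^p b^p

This string is in L (has equal a's and b's) and has length 2p ≥ p.
Any decomposition xyz with |xy| ≤ p means y consists only of a's,
so pumping will unbalance the counts.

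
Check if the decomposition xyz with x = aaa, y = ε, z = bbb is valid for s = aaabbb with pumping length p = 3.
Violated: |y| > 0

The decomposition x = aaa, y = ε, z = bbb for s = aaabbb with p = 3
violates the constraint: |y| > 0

|y| = 0, but the pumping lemma requires |y| > 0 (y must be non-empty).

Pumping lemma constraints:
1. xyz = s (decomposition is valid)
2. |xy| ≤ p
3. |y| > 0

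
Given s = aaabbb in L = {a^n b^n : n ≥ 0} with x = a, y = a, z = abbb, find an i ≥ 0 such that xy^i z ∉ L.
i = 2

xy²z = a · aa · abbb = aaaabbb; aaaabbb has 4 a's and 3 b's; 4 ≠ 3, so it is not in L.
(Other choices also work, e.g. i = 0, 3; only i = 1 is guaranteed to stay in L since xy¹z = s.)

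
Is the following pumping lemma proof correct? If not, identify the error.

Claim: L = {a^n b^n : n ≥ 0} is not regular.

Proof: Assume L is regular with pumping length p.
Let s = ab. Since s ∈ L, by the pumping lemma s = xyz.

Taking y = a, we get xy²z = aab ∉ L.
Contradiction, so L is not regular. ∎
The proof is INCORRECT.

Error: The string s = ab may be shorter than p.
The pumping lemma only applies to strings with |s| ≥ p, and p is not under our control.
We must choose s in terms of p, e.g. s = a^p b^p, to ensure |s| ≥ p.
(The proof also fixes one particular y; a valid argument must handle every decomposition with |xy| ≤ p and |y| ≥ 1 — for s = a^p b^p this forces y = a^k, and then xy²z = a^(p+k) b^p ∉ L.)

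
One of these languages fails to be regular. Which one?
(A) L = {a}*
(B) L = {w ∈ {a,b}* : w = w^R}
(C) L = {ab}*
(B) {w ∈ {a,b}* : w = w^R}

(B) L = {w ∈ {a,b}* : w = w^R} is NOT regular.

The pumping lemma can be used to prove this:
After pumping, the string is no longer symmetric

The other languages are regular because they can be recognized by finite automata.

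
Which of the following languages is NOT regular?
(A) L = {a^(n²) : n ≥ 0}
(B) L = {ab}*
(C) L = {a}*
(A) {a^(n²) : n ≥ 0}

(A) L = {a^(n²) : n ≥ 0} is NOT regular.

The pumping lemma can be used to prove this:
After pumping, length is no longer a perfect square

The other languages are regular because they can be recognized by finite automata.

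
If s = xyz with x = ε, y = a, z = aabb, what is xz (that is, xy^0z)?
aabb

Given x = '', y = 'a', z = 'aabb' and i = 0:

xy^0z = x + y·y·...·y (0 times) + z
       = '' + 'a'^0 + 'aabb'
       = '' + '' + 'aabb'
       = 'aabb'

The pumped string is 'aabb' with length 4.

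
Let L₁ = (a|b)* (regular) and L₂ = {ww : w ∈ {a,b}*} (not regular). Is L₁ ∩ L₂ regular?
No — L₁ ∩ L₂ is not regular.

(a|b)* is all strings over {a,b}, so L₁ ∩ L₂ = {ww : w ∈ {a,b}*} = L₂ itself, which is not regular (pump s = a^p b a^p b).

Note that the bare facts "L₁ regular, L₂ non-regular" do not settle the question by themselves: the closure of regular languages under ∪, ∩, complement and difference applies only when BOTH operands are regular. With a non-regular operand the result can come out regular or non-regular depending on the specific languages, so one has to work out L₁ ∩ L₂ for this particular pair, as above.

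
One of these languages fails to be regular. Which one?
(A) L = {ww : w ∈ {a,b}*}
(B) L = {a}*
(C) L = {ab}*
(A) {ww : w ∈ {a,b}*}

(A) L = {ww : w ∈ {a,b}*} is NOT regular.

The pumping lemma can be used to prove this:
After pumping, the two halves no longer match

The other languages are regular because they can be recognized by finite automata.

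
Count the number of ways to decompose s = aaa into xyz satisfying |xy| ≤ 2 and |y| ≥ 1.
3

For s = 'aaa' with pumping length p = 2:

Constraints: |xy| ≤ 2, |y| > 0

Valid decompositions (|xy| ≤ p, |y| ≥ 1):
  • x='', y='a', z='aa'
  • x='a', y='a', z='a'
  • x='', y='aa', z='a'

Total count: 3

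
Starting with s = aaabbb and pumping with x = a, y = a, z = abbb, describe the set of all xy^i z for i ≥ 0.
{xy^i z : i ≥ 0} = {a^(2+i) b^3 : i ≥ 0} = {aabbb, aaabbb, aaaabbb, ...}

With x = a, y = a, z = abbb: Starting with aaabbb and pumping the second 'a', we get strings with 2+i a's followed by 3 b's for i = 0, 1, 2, ...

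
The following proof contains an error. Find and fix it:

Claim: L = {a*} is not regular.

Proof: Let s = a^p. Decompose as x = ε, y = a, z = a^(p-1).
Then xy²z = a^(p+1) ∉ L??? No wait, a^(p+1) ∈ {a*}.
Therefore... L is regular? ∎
Error: The proof attempts to show a*  is not regular, but a* IS regular!

Correction: a* is a regular language (recognized by a simple DFA with one accepting state and self-loop on 'a'). The pumping lemma can only prove non-regularity, not regularity. For regular languages, pumping always works.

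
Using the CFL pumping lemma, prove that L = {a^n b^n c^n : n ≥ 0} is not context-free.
Assume for contradiction that L is context-free, and let p ≥ 1 be the pumping length given by the pumping lemma for CFLs.
Choose s = a^p b^p c^p. Then s ∈ L and |s| = 3p ≥ p.
By the CFL pumping lemma, s = uvxyz for some u, v, x, y, z with |vxy| ≤ p, |vy| ≥ 1, and uv^i xy^i z ∈ L for every i ≥ 0.

Because |vxy| ≤ p, the window vxy cannot contain both an a and a c: any substring of s containing both must include the entire block b^p plus at least one a and one c, so it has length ≥ p + 2 > p.
Hence at least one of the letters a, c does not occur in vy at all.

Take i = 0: the string uxz is obtained from s by deleting |vy| ≥ 1 symbols, so |uxz| = 3p − |vy| < 3p.
But the letter (a or c) that does not occur in vy still occurs exactly p times in uxz. Every string of L with exactly p copies of some letter is a^p b^p c^p, of length 3p. Since |uxz| < 3p, uxz ∉ L.

This contradicts the CFL pumping lemma, which requires uv^i xy^i z ∈ L for all i ≥ 0.
Hence L = {a^n b^n c^n : n ≥ 0} is not context-free. ∎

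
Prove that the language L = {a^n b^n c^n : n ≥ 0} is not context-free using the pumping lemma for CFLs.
Assume for contradiction that L is context-free, and let p ≥ 1 be the pumping length given by the pumping lemma for CFLs.
Choose s = a^p b^p c^p. Then s ∈ L and |s| = 3p ≥ p.
By the CFL pumping lemma, s = uvxyz for some u, v, x, y, z with |vxy| ≤ p, |vy| ≥ 1, and uv^i xy^i z ∈ L for every i ≥ 0.

Because |vxy| ≤ p, the window vxy cannot contain both an a and a c: any substring of s containing both must include the entire block b^p plus at least one a and one c, so it has length ≥ p + 2 > p.
Hence at least one of the letters a, c does not occur in vy at all.

Take i = 0: the string uxz is obtained from s by deleting |vy| ≥ 1 symbols, so |uxz| = 3p − |vy| < 3p.
But the letter (a or c) that does not occur in vy still occurs exactly p times in uxz. Every string of L with exactly p copies of some letter is a^p b^p c^p, of length 3p. Since |uxz| < 3p, uxz ∉ L.

This contradicts the CFL pumping lemma, which requires uv^i xy^i z ∈ L for all i ≥ 0.
Hence L = {a^n b^n c^n : n ≥ 0} is not context-free. ∎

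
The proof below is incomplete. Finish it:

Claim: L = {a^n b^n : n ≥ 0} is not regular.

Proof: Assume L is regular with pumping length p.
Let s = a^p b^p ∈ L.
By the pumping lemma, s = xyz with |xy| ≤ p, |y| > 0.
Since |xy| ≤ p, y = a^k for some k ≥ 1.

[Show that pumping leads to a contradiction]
Consider xy²z = a^(p+k) b^p.

Since k ≥ 1, we have p + k > p.
So xy²z has more a's than b's: (p+k) a's vs p b's.
This means xy²z ∉ L because a^n b^n requires equal counts.

This contradicts the pumping lemma which states xy²z ∈ L.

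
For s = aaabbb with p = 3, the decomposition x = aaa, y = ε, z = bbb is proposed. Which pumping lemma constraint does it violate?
Violated: |y| > 0

The decomposition x = aaa, y = ε, z = bbb for s = aaabbb with p = 3
violates the constraint: |y| > 0

|y| = 0, but the pumping lemma requires |y| > 0 (y must be non-empty).

Pumping lemma constraints:
1. xyz = s (decomposition is valid)
2. |xy| ≤ p
3. |y| > 0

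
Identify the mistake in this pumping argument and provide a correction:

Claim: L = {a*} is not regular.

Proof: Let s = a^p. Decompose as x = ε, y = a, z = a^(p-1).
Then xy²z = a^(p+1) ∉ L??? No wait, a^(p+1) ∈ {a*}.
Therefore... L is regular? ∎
Error: The proof attempts to show a*  is not regular, but a* IS regular!

Correction: a* is a regular language (recognized by a simple DFA with one accepting state and self-loop on 'a'). The pumping lemma can only prove non-regularity, not regularity. For regular languages, pumping always works.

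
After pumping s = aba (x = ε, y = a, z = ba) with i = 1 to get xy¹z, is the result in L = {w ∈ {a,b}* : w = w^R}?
Yes

xy¹z = ε · a · ba = aba.
aba reversed is aba, the same string, so it is a palindrome and is in L.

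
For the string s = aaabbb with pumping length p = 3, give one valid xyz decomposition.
x = '', y = 'a', z = 'aabbb'

For s = aaabbb and p = 3, one valid decomposition is:
- x = '' (length 0)
- y = 'a' (length 1)
- z = 'aabbb' (length 5)

Verification:
- xyz = '' + 'a' + 'aabbb' = aaabbb ✓
- |xy| = 1 ≤ 3 ✓
- |y| = 1 > 0 ✓

All pumping lemma constraints are satisfied.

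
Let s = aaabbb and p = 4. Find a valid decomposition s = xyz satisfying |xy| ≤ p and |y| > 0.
x = 'aa', y = 'ab', z = 'bb'

For s = aaabbb and p = 4, one valid decomposition is:
- x = 'aa' (length 2)
- y = 'ab' (length 2)
- z = 'bb' (length 2)

Verification:
- xyz = 'aa' + 'ab' + 'bb' = aaabbb ✓
- |xy| = 4 ≤ 4 ✓
- |y| = 2 > 0 ✓

All pumping lemma constraints are satisfied.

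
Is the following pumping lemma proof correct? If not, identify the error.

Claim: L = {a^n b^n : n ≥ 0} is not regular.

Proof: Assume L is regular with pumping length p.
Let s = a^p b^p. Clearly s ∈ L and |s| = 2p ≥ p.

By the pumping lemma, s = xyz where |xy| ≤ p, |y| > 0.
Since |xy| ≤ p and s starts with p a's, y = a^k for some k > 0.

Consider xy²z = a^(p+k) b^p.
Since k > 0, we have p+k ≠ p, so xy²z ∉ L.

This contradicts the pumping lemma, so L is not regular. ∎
The proof is correct.

This proof is valid because:
1. The string s = a^p b^p is correctly in L
2. The decomposition analysis is correct: y must consist only of a's
3. The contradiction is valid: pumping increases a's but not b's
4. The conclusion follows logically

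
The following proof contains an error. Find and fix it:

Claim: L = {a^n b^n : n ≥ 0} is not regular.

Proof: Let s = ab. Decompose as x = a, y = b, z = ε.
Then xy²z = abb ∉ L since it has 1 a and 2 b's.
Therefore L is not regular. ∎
Error: The string s = ab might be shorter than the pumping length p.

Correction: Choose s = a^p b^p to ensure |s| ≥ p. Also, the decomposition is wrong: with |xy| ≤ p, y cannot include b's when s starts with p a's.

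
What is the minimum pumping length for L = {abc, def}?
p = 4

For a finite language L, the pumping lemma holds vacuously if p > max|s| for s ∈ L.

The longest string in L = {abc, def} has length 3.
If p = 4, then no string s ∈ L has |s| ≥ p, so the condition is vacuously true.

The minimum pumping length is p = 4.

Why no smaller p works: for any p ≤ 3, the longest string s ∈ L has |s| = 3 ≥ p, so it would
have to be pumpable; but pumping up (i = 2, 3, ...) produces ever longer strings, which cannot all lie in the
finite language L. So the pumping property fails for every p ≤ 3.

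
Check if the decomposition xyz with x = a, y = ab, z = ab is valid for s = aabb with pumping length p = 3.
Violated: xyz = s

The decomposition x = a, y = ab, z = ab for s = aabb with p = 3
violates the constraint: xyz = s

xyz = 'a' + 'ab' + 'ab' = 'aabab' ≠ 'aabb' = s. The decomposition doesn't reconstruct s.

Pumping lemma constraints:
1. xyz = s (decomposition is valid)
2. |xy| ≤ p
3. |y| > 0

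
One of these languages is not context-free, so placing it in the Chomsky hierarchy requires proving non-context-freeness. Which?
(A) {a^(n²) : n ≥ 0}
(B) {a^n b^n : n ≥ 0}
(A) {a^(n²) : n ≥ 0}

(A) {a^(n²) : n ≥ 0} requires the CFL pumping lemma.

- {a^n b^n : n ≥ 0} is context-free (but not regular)
  • Can be shown non-regular with the regular pumping lemma
  • After pumping, the number of a's and b's become unequal

- {a^(n²) : n ≥ 0} is NOT context-free
  • Requires the CFL pumping lemma to prove
  • Gaps between squares grow unboundedly

The CFL pumping lemma is "stronger" in that it can prove non-membership
in the larger class of context-free languages.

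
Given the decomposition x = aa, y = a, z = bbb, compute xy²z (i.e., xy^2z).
aaaabbb

Given x = 'aa', y = 'a', z = 'bbb' and i = 2:

xy^2z = x + y·y·...·y (2 times) + z
       = 'aa' + 'a'^2 + 'bbb'
       = 'aa' + 'aa' + 'bbb'
       = 'aaaabbb'

The pumped string is 'aaaabbb' with length 7.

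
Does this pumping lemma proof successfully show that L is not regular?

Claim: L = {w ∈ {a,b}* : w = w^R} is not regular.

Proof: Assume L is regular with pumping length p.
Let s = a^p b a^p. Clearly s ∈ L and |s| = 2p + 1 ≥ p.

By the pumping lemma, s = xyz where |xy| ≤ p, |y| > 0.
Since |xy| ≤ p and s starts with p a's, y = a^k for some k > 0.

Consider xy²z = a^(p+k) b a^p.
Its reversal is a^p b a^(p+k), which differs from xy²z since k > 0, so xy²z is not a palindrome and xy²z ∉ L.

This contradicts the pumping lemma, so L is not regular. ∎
The proof is correct.

This proof is valid because:
1. s = a^p b a^p is in L and is chosen in terms of p, so |s| ≥ p holds for every p
2. The decomposition analysis is correct: |xy| ≤ p forces y to lie inside the leading a's
3. The contradiction is valid: a^(p+k) b a^p has more a's before the b than after it, so it is not a palindrome
4. The conclusion follows logically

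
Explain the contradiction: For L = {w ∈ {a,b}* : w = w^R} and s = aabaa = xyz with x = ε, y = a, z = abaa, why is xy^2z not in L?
xy²z = aaabaa ∉ L

Pumping with i = 2 replaces y = a by y² = aa:
- Original: s = xyz = aabaa; aabaa reversed is aabaa, the same string, so it is a palindrome and is in L
- Pumped: xy²z = ε · aa · abaa = aaabaa
- aaabaa reversed is aabaaa ≠ aaabaa, so it is not a palindrome and is not in L

The pumping lemma would require xy²z ∈ L, so this decomposition yields a contradiction.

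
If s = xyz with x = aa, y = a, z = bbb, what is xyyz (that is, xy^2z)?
aaaabbb

Given x = 'aa', y = 'a', z = 'bbb' and i = 2:

xy^2z = x + y·y·...·y (2 times) + z
       = 'aa' + 'a'^2 + 'bbb'
       = 'aa' + 'aa' + 'bbb'
       = 'aaaabbb'

The pumped string is 'aaaabbb' with length 7.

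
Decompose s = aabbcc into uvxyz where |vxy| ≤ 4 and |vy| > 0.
u='a', v='a', x='bb', y='c', z='c'

For s = aabbcc with pumping length p = 4:

One valid decomposition:
- u = 'a'
- v = 'a'
- x = 'bb'
- y = 'c'
- z = 'c'

Verification:
- uvxyz = 'a' + 'a' + 'bb' + 'c' + 'c' = aabbcc ✓
- |vxy| = |'abbc'| = 4 ≤ 4 ✓
- |vy| = |'ac'| = 2 > 0 ✓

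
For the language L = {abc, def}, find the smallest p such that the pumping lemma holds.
p = 4

For a finite language L, the pumping lemma holds vacuously if p > max|s| for s ∈ L.

The longest string in L = {abc, def} has length 3.
If p = 4, then no string s ∈ L has |s| ≥ p, so the condition is vacuously true.

The minimum pumping length is p = 4.

Why no smaller p works: for any p ≤ 3, the longest string s ∈ L has |s| = 3 ≥ p, so it would
have to be pumpable; but pumping up (i = 2, 3, ...) produces ever longer strings, which cannot all lie in the
finite language L. So the pumping property fails for every p ≤ 3.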